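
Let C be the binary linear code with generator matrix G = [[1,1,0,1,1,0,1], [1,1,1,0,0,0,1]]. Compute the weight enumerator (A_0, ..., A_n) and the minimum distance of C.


Weight distribution: A_0 = 1, A_3 = 1, A_4 = 1, A_5 = 1. Minimum distance d = 3.

Enumerate all 2^2 = 4 messages m ∈ F_2^2.
For each, compute codeword c = mG in F_2^7, then tally its weight.
  m = 00 → c = 0000000, weight = 0.
  m = 10 → c = 1101101, weight = 5.
  m = 01 → c = 1110001, weight = 4.
  m = 11 → c = 0011100, weight = 3.
Tally weights:
  weight 0: 1 codewords.
  weight 3: 1 codewords.
  weight 4: 1 codewords.
  weight 5: 1 codewords.
Minimum distance d = smallest w > 0 with A_w > 0 = 3.
Sanity: Σ A_w = 4 = 2^2 = 4 ✓.


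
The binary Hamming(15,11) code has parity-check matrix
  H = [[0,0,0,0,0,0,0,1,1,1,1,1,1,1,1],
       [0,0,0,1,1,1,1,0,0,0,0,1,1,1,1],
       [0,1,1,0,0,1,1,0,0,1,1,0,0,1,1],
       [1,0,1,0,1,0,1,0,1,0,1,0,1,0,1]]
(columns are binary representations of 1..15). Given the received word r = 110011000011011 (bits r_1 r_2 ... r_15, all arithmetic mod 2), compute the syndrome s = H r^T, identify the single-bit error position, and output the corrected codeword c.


s = (0, 1, 1, 0)^T, error position = 6, corrected codeword c = 110010000011011

Compute s = H r^T mod 2 one row at a time:
  s_1 = 0 + 0 + 0 + 1 + 1 + 0 + 1 + 1 = 4 ≡ 0 (mod 2).
  s_2 = 0 + 1 + 1 + 0 + 1 + 0 + 1 + 1 = 5 ≡ 1 (mod 2).
  s_3 = 1 + 0 + 1 + 0 + 0 + 1 + 1 + 1 = 5 ≡ 1 (mod 2).
  s_4 = 1 + 0 + 1 + 0 + 0 + 1 + 0 + 1 = 4 ≡ 0 (mod 2).
s = (0, 1, 1, 0)^T — this equals column 6 of H (binary 0110), so error is at position 6.
Correct: flip bit 6 of r = 110011000011011 to get c = 110010000011011.


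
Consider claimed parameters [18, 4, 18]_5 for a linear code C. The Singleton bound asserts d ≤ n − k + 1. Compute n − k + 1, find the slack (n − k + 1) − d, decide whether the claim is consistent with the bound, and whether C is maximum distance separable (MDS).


Singleton RHS = n − k + 1 = 15, slack = -3, bound violated (no such code; not MDS).

Singleton bound: d ≤ n − k + 1.
Here n = 18, k = 4, so n − k + 1 = 15.
Given d = 18, check d ≤ 15: NO.
Slack = (n − k + 1) − d = -3.
The slack is negative: d = 18 exceeds n − k + 1 = 15 by 3, so the Singleton bound is violated and no linear [18, 4, 18]_5 code can exist. In particular it is not MDS (MDS requires d = n − k + 1 exactly).
Description: the claimed parameters are [18, 4, 18]_5; such a code would be impossible (violates the Singleton bound).


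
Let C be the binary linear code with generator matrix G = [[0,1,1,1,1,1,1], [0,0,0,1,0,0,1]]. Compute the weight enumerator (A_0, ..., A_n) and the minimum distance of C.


Weight distribution: A_0 = 1, A_2 = 1, A_4 = 1, A_6 = 1. Minimum distance d = 2.

Enumerate all 2^2 = 4 messages m ∈ F_2^2.
For each, compute codeword c = mG in F_2^7, then tally its weight.
  m = 00 → c = 0000000, weight = 0.
  m = 10 → c = 0111111, weight = 6.
  m = 01 → c = 0001001, weight = 2.
  m = 11 → c = 0110110, weight = 4.
Tally weights:
  weight 0: 1 codewords.
  weight 2: 1 codewords.
  weight 4: 1 codewords.
  weight 6: 1 codewords.
Minimum distance d = smallest w > 0 with A_w > 0 = 2.
Sanity: Σ A_w = 4 = 2^2 = 4 ✓.


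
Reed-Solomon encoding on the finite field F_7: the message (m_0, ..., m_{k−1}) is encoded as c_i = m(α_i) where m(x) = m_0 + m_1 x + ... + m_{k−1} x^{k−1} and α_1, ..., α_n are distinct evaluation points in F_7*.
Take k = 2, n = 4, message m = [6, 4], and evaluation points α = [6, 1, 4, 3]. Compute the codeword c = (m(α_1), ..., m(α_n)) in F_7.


c = [2, 3, 1, 4]

Message polynomial: m(x) = 6 + 4·x (mod 7).
For each evaluation point α_i, compute m(α_i) mod 7:
  α_1 = 6: Horner steps 4 → 2, so m(6) = 2.
  α_2 = 1: Horner steps 4 → 3, so m(1) = 3.
  α_3 = 4: Horner steps 4 → 1, so m(4) = 1.
  α_4 = 3: Horner steps 4 → 4, so m(3) = 4.
Codeword c = [2, 3, 1, 4] ∈ F_7^4.


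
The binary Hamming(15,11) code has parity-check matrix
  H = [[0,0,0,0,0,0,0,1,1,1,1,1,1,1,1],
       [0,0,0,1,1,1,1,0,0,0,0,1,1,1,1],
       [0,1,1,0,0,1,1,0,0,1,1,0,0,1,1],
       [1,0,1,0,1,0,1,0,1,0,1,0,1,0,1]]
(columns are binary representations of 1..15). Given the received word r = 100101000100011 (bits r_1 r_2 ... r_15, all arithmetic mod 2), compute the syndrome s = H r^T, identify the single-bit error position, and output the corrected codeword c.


s = (1, 0, 0, 0)^T, error position = 8, corrected codeword c = 100101010100011

Compute s = H r^T mod 2 one row at a time:
  s_1 = 0 + 0 + 1 + 0 + 0 + 0 + 1 + 1 = 3 ≡ 1 (mod 2).
  s_2 = 1 + 0 + 1 + 0 + 0 + 0 + 1 + 1 = 4 ≡ 0 (mod 2).
  s_3 = 0 + 0 + 1 + 0 + 1 + 0 + 1 + 1 = 4 ≡ 0 (mod 2).
  s_4 = 1 + 0 + 0 + 0 + 0 + 0 + 0 + 1 = 2 ≡ 0 (mod 2).
s = (1, 0, 0, 0)^T — this equals column 8 of H (binary 1000), so error is at position 8.
Correct: flip bit 8 of r = 100101000100011 to get c = 100101010100011.


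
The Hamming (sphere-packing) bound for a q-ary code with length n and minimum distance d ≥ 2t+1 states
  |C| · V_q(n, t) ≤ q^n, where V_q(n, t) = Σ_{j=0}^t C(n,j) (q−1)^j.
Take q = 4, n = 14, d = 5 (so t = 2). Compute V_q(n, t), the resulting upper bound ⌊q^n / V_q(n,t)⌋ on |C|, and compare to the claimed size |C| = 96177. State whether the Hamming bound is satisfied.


V_q(n, t) = 862, q^n = 268435456, Hamming bound = 311410, |C| = 96177 ≤ bound (satisfied).

Step 1: Compute V_q(n, t) = Σ_{j=0}^2 C(n, j) (q−1)^j.
  j = 0: C(14,0)·(3)^0 = 1·1 = 1.
  j = 1: C(14,1)·(3)^1 = 14·3 = 42.
  j = 2: C(14,2)·(3)^2 = 91·9 = 819.
  V_q(n, t) = 1 + 42 + 819 = 862.
Step 2: q^n = 4^14 = 268435456.
Step 3: Hamming bound ⌊q^n / V_q(n,t)⌋ = ⌊268435456/862⌋ = 311410.
Step 4: Compare |C| = 96177 to 311410: satisfied.
The claimed |C| lies below the Hamming bound.


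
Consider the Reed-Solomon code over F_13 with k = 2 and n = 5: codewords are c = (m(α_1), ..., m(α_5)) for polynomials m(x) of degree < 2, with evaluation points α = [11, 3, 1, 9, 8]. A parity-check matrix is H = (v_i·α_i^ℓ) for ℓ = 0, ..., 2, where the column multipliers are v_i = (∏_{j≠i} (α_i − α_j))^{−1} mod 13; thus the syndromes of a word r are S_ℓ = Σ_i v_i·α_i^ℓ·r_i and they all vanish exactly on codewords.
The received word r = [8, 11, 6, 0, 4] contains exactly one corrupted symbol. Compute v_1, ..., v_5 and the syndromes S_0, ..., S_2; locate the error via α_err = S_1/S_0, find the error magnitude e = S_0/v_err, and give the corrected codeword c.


S = (10, 6, 1), error at position 1, error magnitude e = 3, c = [5, 11, 6, 0, 4].

Step 1: column multipliers v_i = (∏_{j≠i}(α_i − α_j))^{−1} mod 13.
  i = 1 (α = 11): (11−3)(11−1)(11−9)(11−8) = 8·10·2·3 = 480 ≡ 12, so v_1 = 12^{−1} = 12 (mod 13).
  i = 2 (α = 3): (3−11)(3−1)(3−9)(3−8) = (−8)·2·(−6)·(−5) = −480 ≡ 1, so v_2 = 1^{−1} = 1 (mod 13).
  i = 3 (α = 1): (1−11)(1−3)(1−9)(1−8) = (−10)·(−2)·(−8)·(−7) = 1120 ≡ 2, so v_3 = 2^{−1} = 7 (mod 13).
  i = 4 (α = 9): (9−11)(9−3)(9−1)(9−8) = (−2)·6·8·1 = −96 ≡ 8, so v_4 = 8^{−1} = 5 (mod 13).
  i = 5 (α = 8): (8−11)(8−3)(8−1)(8−9) = (−3)·5·7·(−1) = 105 ≡ 1, so v_5 = 1^{−1} = 1 (mod 13).
  v = [12, 1, 7, 5, 1].
Step 2: syndromes of r = [8, 11, 6, 0, 4] (all sums mod 13).
  S_0 = Σ v_i r_i = 12·8 + 1·11 + 7·6 + 5·0 + 1·4 = 153 ≡ 10.
  S_1 = Σ v_i α_i r_i = 12·11·8 + 1·3·11 + 7·1·6 + 5·9·0 + 1·8·4 = 1163 ≡ 6.
  α_i^2 mod 13 = [4, 9, 1, 3, 12].
  S_2 = Σ v_i α_i^2 r_i = 12·4·8 + 1·9·11 + 7·1·6 + 5·3·0 + 1·12·4 = 573 ≡ 1.
  S = (10, 6, 1) ≠ 0, so r is not a codeword (an error is present).
Step 3: locate the error. For a single error e at position i, S_ℓ = v_i·e·α_i^ℓ, so α_err = S_1/S_0.
  S_0^{−1} = 10^{−1} = 4 (mod 13), so α_err = 6·4 = 24 ≡ 11 = α_1. Error position i = 1.
  Consistency check: S_2/S_1 = 1·11 = 11 ≡ 11 = α_err ✓ (single-error assumption holds).
Step 4: error magnitude e = S_0/v_1 = S_0·∏_{j≠1}(α_1 − α_j) = 10·12 = 120 ≡ 3 (mod 13).
Step 5: correct position 1: c_1 = r_1 − e = 8 − 3 ≡ 5 (mod 13). Hence c = [5, 11, 6, 0, 4].
  Check: interpolating c through the α_i gives m(x) = 10 + 9·x (degree < 2) with m(α_i) = c_i for every i, so c is indeed a codeword.


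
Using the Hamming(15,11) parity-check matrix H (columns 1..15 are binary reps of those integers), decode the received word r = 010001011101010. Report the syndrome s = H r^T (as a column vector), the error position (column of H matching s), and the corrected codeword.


s = (1, 1, 0, 1)^T, error position = 13, corrected codeword c = 010001011101110

Compute s = H r^T mod 2 one row at a time:
  s_1 = 1 + 1 + 1 + 0 + 1 + 0 + 1 + 0 = 5 ≡ 1 (mod 2).
  s_2 = 0 + 0 + 1 + 0 + 1 + 0 + 1 + 0 = 3 ≡ 1 (mod 2).
  s_3 = 1 + 0 + 1 + 0 + 1 + 0 + 1 + 0 = 4 ≡ 0 (mod 2).
  s_4 = 0 + 0 + 0 + 0 + 1 + 0 + 0 + 0 = 1 ≡ 1 (mod 2).
s = (1, 1, 0, 1)^T — this equals column 13 of H (binary 1101), so error is at position 13.
Correct: flip bit 13 of r = 010001011101010 to get c = 010001011101110.


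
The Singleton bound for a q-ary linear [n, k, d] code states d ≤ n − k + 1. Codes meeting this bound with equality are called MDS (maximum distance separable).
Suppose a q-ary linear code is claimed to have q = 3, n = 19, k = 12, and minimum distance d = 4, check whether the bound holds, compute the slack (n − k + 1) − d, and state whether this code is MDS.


Singleton RHS = n − k + 1 = 8, slack = 4, bound satisfied, not MDS.

Singleton bound: d ≤ n − k + 1.
Here n = 19, k = 12, so n − k + 1 = 8.
Given d = 4, check d ≤ 8: YES.
Slack = (n − k + 1) − d = 4.
The code is NOT MDS (slack = 4 > 0).
Description: the claimed parameters are [19, 12, 4]_3; such a code would be non-MDS.


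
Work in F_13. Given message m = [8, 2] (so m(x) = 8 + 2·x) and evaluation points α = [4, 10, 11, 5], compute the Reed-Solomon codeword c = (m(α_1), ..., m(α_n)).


c = [3, 2, 4, 5]

Message polynomial: m(x) = 8 + 2·x (mod 13).
For each evaluation point α_i, compute m(α_i) mod 13:
  α_1 = 4: Horner steps 2 → 3, so m(4) = 3.
  α_2 = 10: Horner steps 2 → 2, so m(10) = 2.
  α_3 = 11: Horner steps 2 → 4, so m(11) = 4.
  α_4 = 5: Horner steps 2 → 5, so m(5) = 5.
Codeword c = [3, 2, 4, 5] ∈ F_13^4.


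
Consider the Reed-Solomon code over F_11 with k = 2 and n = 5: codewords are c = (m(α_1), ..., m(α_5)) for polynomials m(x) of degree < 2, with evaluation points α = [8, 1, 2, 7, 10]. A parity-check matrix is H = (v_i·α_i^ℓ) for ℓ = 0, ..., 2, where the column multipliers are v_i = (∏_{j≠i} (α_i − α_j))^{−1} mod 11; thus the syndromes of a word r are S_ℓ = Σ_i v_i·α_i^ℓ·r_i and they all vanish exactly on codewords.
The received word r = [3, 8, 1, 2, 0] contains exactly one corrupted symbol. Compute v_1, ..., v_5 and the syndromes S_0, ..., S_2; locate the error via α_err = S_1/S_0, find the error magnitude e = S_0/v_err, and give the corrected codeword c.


S = (7, 5, 2), error at position 4, error magnitude e = 3, c = [3, 8, 1, 10, 0].

Step 1: column multipliers v_i = (∏_{j≠i}(α_i − α_j))^{−1} mod 11.
  i = 1 (α = 8): (8−1)(8−2)(8−7)(8−10) = 7·6·1·(−2) = −84 ≡ 4, so v_1 = 4^{−1} = 3 (mod 11).
  i = 2 (α = 1): (1−8)(1−2)(1−7)(1−10) = (−7)·(−1)·(−6)·(−9) = 378 ≡ 4, so v_2 = 4^{−1} = 3 (mod 11).
  i = 3 (α = 2): (2−8)(2−1)(2−7)(2−10) = (−6)·1·(−5)·(−8) = −240 ≡ 2, so v_3 = 2^{−1} = 6 (mod 11).
  i = 4 (α = 7): (7−8)(7−1)(7−2)(7−10) = (−1)·6·5·(−3) = 90 ≡ 2, so v_4 = 2^{−1} = 6 (mod 11).
  i = 5 (α = 10): (10−8)(10−1)(10−2)(10−7) = 2·9·8·3 = 432 ≡ 3, so v_5 = 3^{−1} = 4 (mod 11).
  v = [3, 3, 6, 6, 4].
Step 2: syndromes of r = [3, 8, 1, 2, 0] (all sums mod 11).
  S_0 = Σ v_i r_i = 3·3 + 3·8 + 6·1 + 6·2 + 4·0 = 51 ≡ 7.
  S_1 = Σ v_i α_i r_i = 3·8·3 + 3·1·8 + 6·2·1 + 6·7·2 + 4·10·0 = 192 ≡ 5.
  α_i^2 mod 11 = [9, 1, 4, 5, 1].
  S_2 = Σ v_i α_i^2 r_i = 3·9·3 + 3·1·8 + 6·4·1 + 6·5·2 + 4·1·0 = 189 ≡ 2.
  S = (7, 5, 2) ≠ 0, so r is not a codeword (an error is present).
Step 3: locate the error. For a single error e at position i, S_ℓ = v_i·e·α_i^ℓ, so α_err = S_1/S_0.
  S_0^{−1} = 7^{−1} = 8 (mod 11), so α_err = 5·8 = 40 ≡ 7 = α_4. Error position i = 4.
  Consistency check: S_2/S_1 = 2·9 = 18 ≡ 7 = α_err ✓ (single-error assumption holds).
Step 4: error magnitude e = S_0/v_4 = S_0·∏_{j≠4}(α_4 − α_j) = 7·2 = 14 ≡ 3 (mod 11).
Step 5: correct position 4: c_4 = r_4 − e = 2 − 3 ≡ 10 (mod 11). Hence c = [3, 8, 1, 10, 0].
  Check: interpolating c through the α_i gives m(x) = 4 + 4·x (degree < 2) with m(α_i) = c_i for every i, so c is indeed a codeword.


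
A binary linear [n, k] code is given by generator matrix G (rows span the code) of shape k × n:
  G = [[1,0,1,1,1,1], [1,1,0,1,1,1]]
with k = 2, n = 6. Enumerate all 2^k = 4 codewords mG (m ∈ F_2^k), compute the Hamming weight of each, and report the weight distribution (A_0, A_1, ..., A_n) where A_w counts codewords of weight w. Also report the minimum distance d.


Weight distribution: A_0 = 1, A_2 = 1, A_5 = 2. Minimum distance d = 2.

Enumerate all 2^2 = 4 messages m ∈ F_2^2.
For each, compute codeword c = mG in F_2^6, then tally its weight.
  m = 00 → c = 000000, weight = 0.
  m = 10 → c = 101111, weight = 5.
  m = 01 → c = 110111, weight = 5.
  m = 11 → c = 011000, weight = 2.
Tally weights:
  weight 0: 1 codewords.
  weight 2: 1 codewords.
  weight 5: 2 codewords.
Minimum distance d = smallest w > 0 with A_w > 0 = 2.
Sanity: Σ A_w = 4 = 2^2 = 4 ✓.


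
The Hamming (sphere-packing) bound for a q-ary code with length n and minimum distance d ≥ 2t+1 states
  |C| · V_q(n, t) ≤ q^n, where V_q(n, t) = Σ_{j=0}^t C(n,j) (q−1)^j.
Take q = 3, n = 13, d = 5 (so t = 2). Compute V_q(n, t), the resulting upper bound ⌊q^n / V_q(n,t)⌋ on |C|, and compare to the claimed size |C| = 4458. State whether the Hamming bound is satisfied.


V_q(n, t) = 339, q^n = 1594323, Hamming bound = 4703, |C| = 4458 ≤ bound (satisfied).

Step 1: Compute V_q(n, t) = Σ_{j=0}^2 C(n, j) (q−1)^j.
  j = 0: C(13,0)·(2)^0 = 1·1 = 1.
  j = 1: C(13,1)·(2)^1 = 13·2 = 26.
  j = 2: C(13,2)·(2)^2 = 78·4 = 312.
  V_q(n, t) = 1 + 26 + 312 = 339.
Step 2: q^n = 3^13 = 1594323.
Step 3: Hamming bound ⌊q^n / V_q(n,t)⌋ = ⌊1594323/339⌋ = 4703.
Step 4: Compare |C| = 4458 to 4703: satisfied.
The claimed |C| lies below the Hamming bound.


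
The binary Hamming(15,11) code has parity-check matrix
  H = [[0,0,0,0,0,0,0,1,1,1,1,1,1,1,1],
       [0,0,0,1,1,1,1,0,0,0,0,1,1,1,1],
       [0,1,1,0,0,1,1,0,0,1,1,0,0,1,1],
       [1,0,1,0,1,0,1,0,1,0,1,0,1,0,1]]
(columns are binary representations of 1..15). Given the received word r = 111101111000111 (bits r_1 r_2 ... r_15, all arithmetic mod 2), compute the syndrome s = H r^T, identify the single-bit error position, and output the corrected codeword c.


s = (1, 0, 0, 0)^T, error position = 8, corrected codeword c = 111101101000111

Compute s = H r^T mod 2 one row at a time:
  s_1 = 1 + 1 + 0 + 0 + 0 + 1 + 1 + 1 = 5 ≡ 1 (mod 2).
  s_2 = 1 + 0 + 1 + 1 + 0 + 1 + 1 + 1 = 6 ≡ 0 (mod 2).
  s_3 = 1 + 1 + 1 + 1 + 0 + 0 + 1 + 1 = 6 ≡ 0 (mod 2).
  s_4 = 1 + 1 + 0 + 1 + 1 + 0 + 1 + 1 = 6 ≡ 0 (mod 2).
s = (1, 0, 0, 0)^T — this equals column 8 of H (binary 1000), so error is at position 8.
Correct: flip bit 8 of r = 111101111000111 to get c = 111101101000111.


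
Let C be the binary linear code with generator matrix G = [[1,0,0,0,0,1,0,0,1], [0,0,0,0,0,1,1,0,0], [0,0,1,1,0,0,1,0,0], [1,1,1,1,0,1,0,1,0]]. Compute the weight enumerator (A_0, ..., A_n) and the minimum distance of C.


Weight distribution: A_0 = 1, A_2 = 1, A_3 = 5, A_4 = 3, A_5 = 2, A_6 = 3, A_7 = 1. Minimum distance d = 2.

Enumerate all 2^4 = 16 messages m ∈ F_2^4.
For each, compute codeword c = mG in F_2^9, then tally its weight.
  m = 0000 → c = 000000000, weight = 0.
  m = 1000 → c = 100001001, weight = 3.
  m = 0100 → c = 000001100, weight = 2.
  m = 1100 → c = 100000101, weight = 3.
  m = 0010 → c = 001100100, weight = 3.
  m = 1010 → c = 101101101, weight = 6.
  m = 0110 → c = 001101000, weight = 3.
  m = 1110 → c = 101100001, weight = 4.
  m = 0001 → c = 111101010, weight = 6.
  m = 1001 → c = 011100011, weight = 5.
  m = 0101 → c = 111100110, weight = 6.
  m = 1101 → c = 011101111, weight = 7.
  m = 0011 → c = 110001110, weight = 5.
  m = 1011 → c = 010000111, weight = 4.
  m = 0111 → c = 110000010, weight = 3.
  m = 1111 → c = 010001011, weight = 4.
Tally weights:
  weight 0: 1 codewords.
  weight 2: 1 codewords.
  weight 3: 5 codewords.
  weight 4: 3 codewords.
  weight 5: 2 codewords.
  weight 6: 3 codewords.
  weight 7: 1 codewords.
Minimum distance d = smallest w > 0 with A_w > 0 = 2.
Sanity: Σ A_w = 16 = 2^4 = 16 ✓.


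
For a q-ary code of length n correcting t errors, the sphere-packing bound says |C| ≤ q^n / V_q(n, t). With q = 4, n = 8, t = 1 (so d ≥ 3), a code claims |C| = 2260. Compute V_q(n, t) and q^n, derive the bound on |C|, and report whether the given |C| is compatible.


V_q(n, t) = 25, q^n = 65536, Hamming bound = 2621, |C| = 2260 ≤ bound (satisfied).

Step 1: Compute V_q(n, t) = Σ_{j=0}^1 C(n, j) (q−1)^j.
  j = 0: C(8,0)·(3)^0 = 1·1 = 1.
  j = 1: C(8,1)·(3)^1 = 8·3 = 24.
  V_q(n, t) = 1 + 24 = 25.
Step 2: q^n = 4^8 = 65536.
Step 3: Hamming bound ⌊q^n / V_q(n,t)⌋ = ⌊65536/25⌋ = 2621.
Step 4: Compare |C| = 2260 to 2621: satisfied.
The claimed |C| lies below the Hamming bound.


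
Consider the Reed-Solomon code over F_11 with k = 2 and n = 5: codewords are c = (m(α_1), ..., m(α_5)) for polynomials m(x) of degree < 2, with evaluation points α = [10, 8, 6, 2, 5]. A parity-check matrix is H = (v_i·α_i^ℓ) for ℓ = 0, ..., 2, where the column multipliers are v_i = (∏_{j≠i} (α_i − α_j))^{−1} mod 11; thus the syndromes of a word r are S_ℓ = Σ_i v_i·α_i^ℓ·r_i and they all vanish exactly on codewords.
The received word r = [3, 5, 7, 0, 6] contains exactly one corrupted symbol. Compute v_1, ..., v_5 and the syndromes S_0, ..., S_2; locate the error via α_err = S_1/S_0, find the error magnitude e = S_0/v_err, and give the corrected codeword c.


S = (2, 10, 6), error at position 5, error magnitude e = 9, c = [3, 5, 7, 0, 8].

Step 1: column multipliers v_i = (∏_{j≠i}(α_i − α_j))^{−1} mod 11.
  i = 1 (α = 10): (10−8)(10−6)(10−2)(10−5) = 2·4·8·5 = 320 ≡ 1, so v_1 = 1^{−1} = 1 (mod 11).
  i = 2 (α = 8): (8−10)(8−6)(8−2)(8−5) = (−2)·2·6·3 = −72 ≡ 5, so v_2 = 5^{−1} = 9 (mod 11).
  i = 3 (α = 6): (6−10)(6−8)(6−2)(6−5) = (−4)·(−2)·4·1 = 32 ≡ 10, so v_3 = 10^{−1} = 10 (mod 11).
  i = 4 (α = 2): (2−10)(2−8)(2−6)(2−5) = (−8)·(−6)·(−4)·(−3) = 576 ≡ 4, so v_4 = 4^{−1} = 3 (mod 11).
  i = 5 (α = 5): (5−10)(5−8)(5−6)(5−2) = (−5)·(−3)·(−1)·3 = −45 ≡ 10, so v_5 = 10^{−1} = 10 (mod 11).
  v = [1, 9, 10, 3, 10].
Step 2: syndromes of r = [3, 5, 7, 0, 6] (all sums mod 11).
  S_0 = Σ v_i r_i = 1·3 + 9·5 + 10·7 + 3·0 + 10·6 = 178 ≡ 2.
  S_1 = Σ v_i α_i r_i = 1·10·3 + 9·8·5 + 10·6·7 + 3·2·0 + 10·5·6 = 1110 ≡ 10.
  α_i^2 mod 11 = [1, 9, 3, 4, 3].
  S_2 = Σ v_i α_i^2 r_i = 1·1·3 + 9·9·5 + 10·3·7 + 3·4·0 + 10·3·6 = 798 ≡ 6.
  S = (2, 10, 6) ≠ 0, so r is not a codeword (an error is present).
Step 3: locate the error. For a single error e at position i, S_ℓ = v_i·e·α_i^ℓ, so α_err = S_1/S_0.
  S_0^{−1} = 2^{−1} = 6 (mod 11), so α_err = 10·6 = 60 ≡ 5 = α_5. Error position i = 5.
  Consistency check: S_2/S_1 = 6·10 = 60 ≡ 5 = α_err ✓ (single-error assumption holds).
Step 4: error magnitude e = S_0/v_5 = S_0·∏_{j≠5}(α_5 − α_j) = 2·10 = 20 ≡ 9 (mod 11).
Step 5: correct position 5: c_5 = r_5 − e = 6 − 9 ≡ 8 (mod 11). Hence c = [3, 5, 7, 0, 8].
  Check: interpolating c through the α_i gives m(x) = 2 + 10·x (degree < 2) with m(α_i) = c_i for every i, so c is indeed a codeword.


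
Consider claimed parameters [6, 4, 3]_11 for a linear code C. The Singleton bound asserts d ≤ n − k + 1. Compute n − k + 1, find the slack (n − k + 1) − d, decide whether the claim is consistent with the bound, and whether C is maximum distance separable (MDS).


Singleton RHS = n − k + 1 = 3, slack = 0, bound satisfied, MDS.

Singleton bound: d ≤ n − k + 1.
Here n = 6, k = 4, so n − k + 1 = 3.
Given d = 3, check d ≤ 3: YES.
Slack = (n − k + 1) − d = 0.
The code is MDS (slack = 0).
Description: the claimed parameters are [6, 4, 3]_11; such a code would be MDS (meets Singleton bound).


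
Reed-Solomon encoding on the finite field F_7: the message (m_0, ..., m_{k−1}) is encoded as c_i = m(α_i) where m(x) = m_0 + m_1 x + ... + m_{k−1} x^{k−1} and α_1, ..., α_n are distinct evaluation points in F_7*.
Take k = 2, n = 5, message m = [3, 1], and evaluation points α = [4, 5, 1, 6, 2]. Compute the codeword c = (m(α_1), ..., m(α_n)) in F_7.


c = [0, 1, 4, 2, 5]

Message polynomial: m(x) = 3 + 1·x (mod 7).
For each evaluation point α_i, compute m(α_i) mod 7:
  α_1 = 4: Horner steps 1 → 0, so m(4) = 0.
  α_2 = 5: Horner steps 1 → 1, so m(5) = 1.
  α_3 = 1: Horner steps 1 → 4, so m(1) = 4.
  α_4 = 6: Horner steps 1 → 2, so m(6) = 2.
  α_5 = 2: Horner steps 1 → 5, so m(2) = 5.
Codeword c = [0, 1, 4, 2, 5] ∈ F_7^5.


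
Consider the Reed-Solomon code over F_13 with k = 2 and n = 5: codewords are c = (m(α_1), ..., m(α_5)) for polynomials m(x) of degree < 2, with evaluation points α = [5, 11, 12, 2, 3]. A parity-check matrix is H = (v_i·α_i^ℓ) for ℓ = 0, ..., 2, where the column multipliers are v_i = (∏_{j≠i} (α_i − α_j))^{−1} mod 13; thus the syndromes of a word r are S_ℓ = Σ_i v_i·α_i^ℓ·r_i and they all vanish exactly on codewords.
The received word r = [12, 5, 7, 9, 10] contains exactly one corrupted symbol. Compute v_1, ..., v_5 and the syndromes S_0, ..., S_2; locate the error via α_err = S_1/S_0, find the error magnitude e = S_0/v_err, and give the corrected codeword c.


S = (11, 2, 11), error at position 3, error magnitude e = 1, c = [12, 5, 6, 9, 10].

Step 1: column multipliers v_i = (∏_{j≠i}(α_i − α_j))^{−1} mod 13.
  i = 1 (α = 5): (5−11)(5−12)(5−2)(5−3) = (−6)·(−7)·3·2 = 252 ≡ 5, so v_1 = 5^{−1} = 8 (mod 13).
  i = 2 (α = 11): (11−5)(11−12)(11−2)(11−3) = 6·(−1)·9·8 = −432 ≡ 10, so v_2 = 10^{−1} = 4 (mod 13).
  i = 3 (α = 12): (12−5)(12−11)(12−2)(12−3) = 7·1·10·9 = 630 ≡ 6, so v_3 = 6^{−1} = 11 (mod 13).
  i = 4 (α = 2): (2−5)(2−11)(2−12)(2−3) = (−3)·(−9)·(−10)·(−1) = 270 ≡ 10, so v_4 = 10^{−1} = 4 (mod 13).
  i = 5 (α = 3): (3−5)(3−11)(3−12)(3−2) = (−2)·(−8)·(−9)·1 = −144 ≡ 12, so v_5 = 12^{−1} = 12 (mod 13).
  v = [8, 4, 11, 4, 12].
Step 2: syndromes of r = [12, 5, 7, 9, 10] (all sums mod 13).
  S_0 = Σ v_i r_i = 8·12 + 4·5 + 11·7 + 4·9 + 12·10 = 349 ≡ 11.
  S_1 = Σ v_i α_i r_i = 8·5·12 + 4·11·5 + 11·12·7 + 4·2·9 + 12·3·10 = 2056 ≡ 2.
  α_i^2 mod 13 = [12, 4, 1, 4, 9].
  S_2 = Σ v_i α_i^2 r_i = 8·12·12 + 4·4·5 + 11·1·7 + 4·4·9 + 12·9·10 = 2533 ≡ 11.
  S = (11, 2, 11) ≠ 0, so r is not a codeword (an error is present).
Step 3: locate the error. For a single error e at position i, S_ℓ = v_i·e·α_i^ℓ, so α_err = S_1/S_0.
  S_0^{−1} = 11^{−1} = 6 (mod 13), so α_err = 2·6 = 12 ≡ 12 = α_3. Error position i = 3.
  Consistency check: S_2/S_1 = 11·7 = 77 ≡ 12 = α_err ✓ (single-error assumption holds).
Step 4: error magnitude e = S_0/v_3 = S_0·∏_{j≠3}(α_3 − α_j) = 11·6 = 66 ≡ 1 (mod 13).
Step 5: correct position 3: c_3 = r_3 − e = 7 − 1 ≡ 6 (mod 13). Hence c = [12, 5, 6, 9, 10].
  Check: interpolating c through the α_i gives m(x) = 7 + 1·x (degree < 2) with m(α_i) = c_i for every i, so c is indeed a codeword.


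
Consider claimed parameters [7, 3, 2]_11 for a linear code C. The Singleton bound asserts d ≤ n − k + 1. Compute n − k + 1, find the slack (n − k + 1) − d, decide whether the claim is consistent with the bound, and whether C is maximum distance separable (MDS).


Singleton RHS = n − k + 1 = 5, slack = 3, bound satisfied, not MDS.

Singleton bound: d ≤ n − k + 1.
Here n = 7, k = 3, so n − k + 1 = 5.
Given d = 2, check d ≤ 5: YES.
Slack = (n − k + 1) − d = 3.
The code is NOT MDS (slack = 3 > 0).
Description: the claimed parameters are [7, 3, 2]_11; such a code would be non-MDS.


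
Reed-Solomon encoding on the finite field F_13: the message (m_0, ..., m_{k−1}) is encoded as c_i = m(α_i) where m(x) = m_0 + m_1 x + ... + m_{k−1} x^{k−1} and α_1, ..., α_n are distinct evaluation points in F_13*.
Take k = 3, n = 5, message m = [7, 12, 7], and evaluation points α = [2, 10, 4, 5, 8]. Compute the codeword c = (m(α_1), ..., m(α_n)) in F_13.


c = [7, 8, 11, 8, 5]

Message polynomial: m(x) = 7 + 12·x + 7·x^2 (mod 13).
For each evaluation point α_i, compute m(α_i) mod 13:
  α_1 = 2: Horner steps 7 → 0 → 7, so m(2) = 7.
  α_2 = 10: Horner steps 7 → 4 → 8, so m(10) = 8.
  α_3 = 4: Horner steps 7 → 1 → 11, so m(4) = 11.
  α_4 = 5: Horner steps 7 → 8 → 8, so m(5) = 8.
  α_5 = 8: Horner steps 7 → 3 → 5, so m(8) = 5.
Codeword c = [7, 8, 11, 8, 5] ∈ F_13^5.


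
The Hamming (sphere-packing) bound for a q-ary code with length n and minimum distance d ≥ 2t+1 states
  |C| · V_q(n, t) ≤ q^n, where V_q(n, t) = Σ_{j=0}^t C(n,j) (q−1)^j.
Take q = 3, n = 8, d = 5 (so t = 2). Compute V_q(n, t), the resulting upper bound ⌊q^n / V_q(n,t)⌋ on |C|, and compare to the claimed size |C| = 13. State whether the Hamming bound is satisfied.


V_q(n, t) = 129, q^n = 6561, Hamming bound = 50, |C| = 13 ≤ bound (satisfied).

Step 1: Compute V_q(n, t) = Σ_{j=0}^2 C(n, j) (q−1)^j.
  j = 0: C(8,0)·(2)^0 = 1·1 = 1.
  j = 1: C(8,1)·(2)^1 = 8·2 = 16.
  j = 2: C(8,2)·(2)^2 = 28·4 = 112.
  V_q(n, t) = 1 + 16 + 112 = 129.
Step 2: q^n = 3^8 = 6561.
Step 3: Hamming bound ⌊q^n / V_q(n,t)⌋ = ⌊6561/129⌋ = 50.
Step 4: Compare |C| = 13 to 50: satisfied.
The claimed |C| lies below the Hamming bound.


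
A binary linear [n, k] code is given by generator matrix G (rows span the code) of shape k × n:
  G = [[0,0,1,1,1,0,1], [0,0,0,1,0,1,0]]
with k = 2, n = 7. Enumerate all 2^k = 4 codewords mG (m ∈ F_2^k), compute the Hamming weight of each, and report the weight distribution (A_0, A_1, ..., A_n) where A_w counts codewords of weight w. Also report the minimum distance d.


Weight distribution: A_0 = 1, A_2 = 1, A_4 = 2. Minimum distance d = 2.

Enumerate all 2^2 = 4 messages m ∈ F_2^2.
For each, compute codeword c = mG in F_2^7, then tally its weight.
  m = 00 → c = 0000000, weight = 0.
  m = 10 → c = 0011101, weight = 4.
  m = 01 → c = 0001010, weight = 2.
  m = 11 → c = 0010111, weight = 4.
Tally weights:
  weight 0: 1 codewords.
  weight 2: 1 codewords.
  weight 4: 2 codewords.
Minimum distance d = smallest w > 0 with A_w > 0 = 2.
Sanity: Σ A_w = 4 = 2^2 = 4 ✓.


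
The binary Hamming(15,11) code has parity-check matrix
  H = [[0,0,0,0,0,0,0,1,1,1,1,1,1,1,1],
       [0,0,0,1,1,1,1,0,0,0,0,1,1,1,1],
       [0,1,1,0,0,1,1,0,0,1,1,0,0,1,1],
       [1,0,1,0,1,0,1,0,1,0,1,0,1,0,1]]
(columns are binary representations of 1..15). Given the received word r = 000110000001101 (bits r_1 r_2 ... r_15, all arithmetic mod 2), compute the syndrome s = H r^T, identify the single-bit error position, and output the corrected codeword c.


s = (1, 1, 1, 1)^T, error position = 15, corrected codeword c = 000110000001100

Compute s = H r^T mod 2 one row at a time:
  s_1 = 0 + 0 + 0 + 0 + 1 + 1 + 0 + 1 = 3 ≡ 1 (mod 2).
  s_2 = 1 + 1 + 0 + 0 + 1 + 1 + 0 + 1 = 5 ≡ 1 (mod 2).
  s_3 = 0 + 0 + 0 + 0 + 0 + 0 + 0 + 1 = 1 ≡ 1 (mod 2).
  s_4 = 0 + 0 + 1 + 0 + 0 + 0 + 1 + 1 = 3 ≡ 1 (mod 2).
s = (1, 1, 1, 1)^T — this equals column 15 of H (binary 1111), so error is at position 15.
Correct: flip bit 15 of r = 000110000001101 to get c = 000110000001100.


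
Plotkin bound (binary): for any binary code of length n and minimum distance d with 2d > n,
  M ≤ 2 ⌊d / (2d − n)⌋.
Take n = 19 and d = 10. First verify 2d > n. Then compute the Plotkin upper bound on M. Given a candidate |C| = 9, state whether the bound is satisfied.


Plotkin bound M ≤ 20; given |C| = 9 ≤ bound (satisfied).

Check applicability: 2d = 20, n = 19.
2d − n = 1 > 0, so Plotkin applies.
Compute d/(2d−n) = 10/1 ≈ 10.0000.
⌊d/(2d−n)⌋ = 10.
Plotkin bound: M ≤ 2·10 = 20.
Given |C| = 9, check: satisfied.
This |C| is below the Plotkin bound.


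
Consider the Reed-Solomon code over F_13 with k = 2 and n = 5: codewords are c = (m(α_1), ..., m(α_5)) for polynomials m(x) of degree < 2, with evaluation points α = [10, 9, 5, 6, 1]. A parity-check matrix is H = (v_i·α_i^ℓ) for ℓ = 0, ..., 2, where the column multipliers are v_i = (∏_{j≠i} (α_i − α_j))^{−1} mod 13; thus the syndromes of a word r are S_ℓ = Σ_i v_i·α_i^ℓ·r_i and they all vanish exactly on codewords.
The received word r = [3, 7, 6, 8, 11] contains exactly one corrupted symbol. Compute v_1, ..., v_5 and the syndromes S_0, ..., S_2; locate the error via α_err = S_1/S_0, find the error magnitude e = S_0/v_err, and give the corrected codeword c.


S = (4, 10, 12), error at position 2, error magnitude e = 6, c = [3, 1, 6, 8, 11].

Step 1: column multipliers v_i = (∏_{j≠i}(α_i − α_j))^{−1} mod 13.
  i = 1 (α = 10): (10−9)(10−5)(10−6)(10−1) = 1·5·4·9 = 180 ≡ 11, so v_1 = 11^{−1} = 6 (mod 13).
  i = 2 (α = 9): (9−10)(9−5)(9−6)(9−1) = (−1)·4·3·8 = −96 ≡ 8, so v_2 = 8^{−1} = 5 (mod 13).
  i = 3 (α = 5): (5−10)(5−9)(5−6)(5−1) = (−5)·(−4)·(−1)·4 = −80 ≡ 11, so v_3 = 11^{−1} = 6 (mod 13).
  i = 4 (α = 6): (6−10)(6−9)(6−5)(6−1) = (−4)·(−3)·1·5 = 60 ≡ 8, so v_4 = 8^{−1} = 5 (mod 13).
  i = 5 (α = 1): (1−10)(1−9)(1−5)(1−6) = (−9)·(−8)·(−4)·(−5) = 1440 ≡ 10, so v_5 = 10^{−1} = 4 (mod 13).
  v = [6, 5, 6, 5, 4].
Step 2: syndromes of r = [3, 7, 6, 8, 11] (all sums mod 13).
  S_0 = Σ v_i r_i = 6·3 + 5·7 + 6·6 + 5·8 + 4·11 = 173 ≡ 4.
  S_1 = Σ v_i α_i r_i = 6·10·3 + 5·9·7 + 6·5·6 + 5·6·8 + 4·1·11 = 959 ≡ 10.
  α_i^2 mod 13 = [9, 3, 12, 10, 1].
  S_2 = Σ v_i α_i^2 r_i = 6·9·3 + 5·3·7 + 6·12·6 + 5·10·8 + 4·1·11 = 1143 ≡ 12.
  S = (4, 10, 12) ≠ 0, so r is not a codeword (an error is present).
Step 3: locate the error. For a single error e at position i, S_ℓ = v_i·e·α_i^ℓ, so α_err = S_1/S_0.
  S_0^{−1} = 4^{−1} = 10 (mod 13), so α_err = 10·10 = 100 ≡ 9 = α_2. Error position i = 2.
  Consistency check: S_2/S_1 = 12·4 = 48 ≡ 9 = α_err ✓ (single-error assumption holds).
Step 4: error magnitude e = S_0/v_2 = S_0·∏_{j≠2}(α_2 − α_j) = 4·8 = 32 ≡ 6 (mod 13).
Step 5: correct position 2: c_2 = r_2 − e = 7 − 6 ≡ 1 (mod 13). Hence c = [3, 1, 6, 8, 11].
  Check: interpolating c through the α_i gives m(x) = 9 + 2·x (degree < 2) with m(α_i) = c_i for every i, so c is indeed a codeword.


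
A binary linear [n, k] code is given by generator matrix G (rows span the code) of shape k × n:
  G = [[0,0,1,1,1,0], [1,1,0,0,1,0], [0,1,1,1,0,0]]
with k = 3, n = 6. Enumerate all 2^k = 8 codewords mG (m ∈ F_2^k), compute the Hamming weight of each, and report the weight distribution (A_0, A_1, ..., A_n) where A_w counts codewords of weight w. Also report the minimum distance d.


Weight distribution: A_0 = 1, A_1 = 1, A_2 = 1, A_3 = 3, A_4 = 2. Minimum distance d = 1.

Enumerate all 2^3 = 8 messages m ∈ F_2^3.
For each, compute codeword c = mG in F_2^6, then tally its weight.
  m = 000 → c = 000000, weight = 0.
  m = 100 → c = 001110, weight = 3.
  m = 010 → c = 110010, weight = 3.
  m = 110 → c = 111100, weight = 4.
  m = 001 → c = 011100, weight = 3.
  m = 101 → c = 010010, weight = 2.
  m = 011 → c = 101110, weight = 4.
  m = 111 → c = 100000, weight = 1.
Tally weights:
  weight 0: 1 codewords.
  weight 1: 1 codewords.
  weight 2: 1 codewords.
  weight 3: 3 codewords.
  weight 4: 2 codewords.
Minimum distance d = smallest w > 0 with A_w > 0 = 1.
Sanity: Σ A_w = 8 = 2^3 = 8 ✓.


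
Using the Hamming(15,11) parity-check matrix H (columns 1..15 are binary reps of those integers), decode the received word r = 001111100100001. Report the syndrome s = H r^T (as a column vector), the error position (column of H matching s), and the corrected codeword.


s = (0, 1, 1, 0)^T, error position = 6, corrected codeword c = 001110100100001

Compute s = H r^T mod 2 one row at a time:
  s_1 = 0 + 0 + 1 + 0 + 0 + 0 + 0 + 1 = 2 ≡ 0 (mod 2).
  s_2 = 1 + 1 + 1 + 1 + 0 + 0 + 0 + 1 = 5 ≡ 1 (mod 2).
  s_3 = 0 + 1 + 1 + 1 + 1 + 0 + 0 + 1 = 5 ≡ 1 (mod 2).
  s_4 = 0 + 1 + 1 + 1 + 0 + 0 + 0 + 1 = 4 ≡ 0 (mod 2).
s = (0, 1, 1, 0)^T — this equals column 6 of H (binary 0110), so error is at position 6.
Correct: flip bit 6 of r = 001111100100001 to get c = 001110100100001.


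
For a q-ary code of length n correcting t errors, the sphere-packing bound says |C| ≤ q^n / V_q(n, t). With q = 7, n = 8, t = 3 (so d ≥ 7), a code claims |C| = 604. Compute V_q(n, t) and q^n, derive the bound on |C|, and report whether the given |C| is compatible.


V_q(n, t) = 13153, q^n = 5764801, Hamming bound = 438, |C| = 604 > bound (violated).

Step 1: Compute V_q(n, t) = Σ_{j=0}^3 C(n, j) (q−1)^j.
  j = 0: C(8,0)·(6)^0 = 1·1 = 1.
  j = 1: C(8,1)·(6)^1 = 8·6 = 48.
  j = 2: C(8,2)·(6)^2 = 28·36 = 1008.
  j = 3: C(8,3)·(6)^3 = 56·216 = 12096.
  V_q(n, t) = 1 + 48 + 1008 + 12096 = 13153.
Step 2: q^n = 7^8 = 5764801.
Step 3: Hamming bound ⌊q^n / V_q(n,t)⌋ = ⌊5764801/13153⌋ = 438.
Step 4: Compare |C| = 604 to 438: violated.
The claimed |C| lies above the Hamming bound, so no 7-ary code of length 8 with d ≥ 7 can have 604 codewords.


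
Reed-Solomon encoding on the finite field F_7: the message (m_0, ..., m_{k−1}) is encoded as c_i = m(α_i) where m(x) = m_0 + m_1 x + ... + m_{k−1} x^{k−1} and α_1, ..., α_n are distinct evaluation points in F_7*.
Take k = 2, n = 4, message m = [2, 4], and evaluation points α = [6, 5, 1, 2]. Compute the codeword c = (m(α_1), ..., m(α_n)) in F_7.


c = [5, 1, 6, 3]

Message polynomial: m(x) = 2 + 4·x (mod 7).
For each evaluation point α_i, compute m(α_i) mod 7:
  α_1 = 6: Horner steps 4 → 5, so m(6) = 5.
  α_2 = 5: Horner steps 4 → 1, so m(5) = 1.
  α_3 = 1: Horner steps 4 → 6, so m(1) = 6.
  α_4 = 2: Horner steps 4 → 3, so m(2) = 3.
Codeword c = [5, 1, 6, 3] ∈ F_7^4.


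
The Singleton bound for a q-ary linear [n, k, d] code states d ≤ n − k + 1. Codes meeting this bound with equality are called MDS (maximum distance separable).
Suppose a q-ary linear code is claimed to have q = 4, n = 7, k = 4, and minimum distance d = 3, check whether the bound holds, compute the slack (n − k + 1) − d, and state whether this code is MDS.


Singleton RHS = n − k + 1 = 4, slack = 1, bound satisfied, not MDS.

Singleton bound: d ≤ n − k + 1.
Here n = 7, k = 4, so n − k + 1 = 4.
Given d = 3, check d ≤ 4: YES.
Slack = (n − k + 1) − d = 1.
The code is NOT MDS (slack = 1 > 0).
Description: the claimed parameters are [7, 4, 3]_4; such a code would be non-MDS.


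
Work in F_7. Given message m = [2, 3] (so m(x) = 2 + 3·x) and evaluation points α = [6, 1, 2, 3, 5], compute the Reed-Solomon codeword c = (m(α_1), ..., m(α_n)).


c = [6, 5, 1, 4, 3]

Message polynomial: m(x) = 2 + 3·x (mod 7).
For each evaluation point α_i, compute m(α_i) mod 7:
  α_1 = 6: Horner steps 3 → 6, so m(6) = 6.
  α_2 = 1: Horner steps 3 → 5, so m(1) = 5.
  α_3 = 2: Horner steps 3 → 1, so m(2) = 1.
  α_4 = 3: Horner steps 3 → 4, so m(3) = 4.
  α_5 = 5: Horner steps 3 → 3, so m(5) = 3.
Codeword c = [6, 5, 1, 4, 3] ∈ F_7^5.


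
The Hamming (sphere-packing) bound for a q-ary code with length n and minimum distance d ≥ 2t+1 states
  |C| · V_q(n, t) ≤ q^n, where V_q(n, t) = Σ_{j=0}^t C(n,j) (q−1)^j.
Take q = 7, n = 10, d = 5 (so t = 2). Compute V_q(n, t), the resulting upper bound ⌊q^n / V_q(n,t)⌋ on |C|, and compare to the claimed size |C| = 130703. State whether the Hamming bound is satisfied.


V_q(n, t) = 1681, q^n = 282475249, Hamming bound = 168040, |C| = 130703 ≤ bound (satisfied).

Step 1: Compute V_q(n, t) = Σ_{j=0}^2 C(n, j) (q−1)^j.
  j = 0: C(10,0)·(6)^0 = 1·1 = 1.
  j = 1: C(10,1)·(6)^1 = 10·6 = 60.
  j = 2: C(10,2)·(6)^2 = 45·36 = 1620.
  V_q(n, t) = 1 + 60 + 1620 = 1681.
Step 2: q^n = 7^10 = 282475249.
Step 3: Hamming bound ⌊q^n / V_q(n,t)⌋ = ⌊282475249/1681⌋ = 168040.
Step 4: Compare |C| = 130703 to 168040: satisfied.
The claimed |C| lies below the Hamming bound.


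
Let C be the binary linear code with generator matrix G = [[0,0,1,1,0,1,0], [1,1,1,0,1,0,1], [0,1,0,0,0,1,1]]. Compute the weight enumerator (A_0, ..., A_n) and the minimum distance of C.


Weight distribution: A_0 = 1, A_3 = 3, A_4 = 2, A_5 = 1, A_6 = 1. Minimum distance d = 3.

Enumerate all 2^3 = 8 messages m ∈ F_2^3.
For each, compute codeword c = mG in F_2^7, then tally its weight.
  m = 000 → c = 0000000, weight = 0.
  m = 100 → c = 0011010, weight = 3.
  m = 010 → c = 1110101, weight = 5.
  m = 110 → c = 1101111, weight = 6.
  m = 001 → c = 0100011, weight = 3.
  m = 101 → c = 0111001, weight = 4.
  m = 011 → c = 1010110, weight = 4.
  m = 111 → c = 1001100, weight = 3.
Tally weights:
  weight 0: 1 codewords.
  weight 3: 3 codewords.
  weight 4: 2 codewords.
  weight 5: 1 codewords.
  weight 6: 1 codewords.
Minimum distance d = smallest w > 0 with A_w > 0 = 3.
Sanity: Σ A_w = 8 = 2^3 = 8 ✓.


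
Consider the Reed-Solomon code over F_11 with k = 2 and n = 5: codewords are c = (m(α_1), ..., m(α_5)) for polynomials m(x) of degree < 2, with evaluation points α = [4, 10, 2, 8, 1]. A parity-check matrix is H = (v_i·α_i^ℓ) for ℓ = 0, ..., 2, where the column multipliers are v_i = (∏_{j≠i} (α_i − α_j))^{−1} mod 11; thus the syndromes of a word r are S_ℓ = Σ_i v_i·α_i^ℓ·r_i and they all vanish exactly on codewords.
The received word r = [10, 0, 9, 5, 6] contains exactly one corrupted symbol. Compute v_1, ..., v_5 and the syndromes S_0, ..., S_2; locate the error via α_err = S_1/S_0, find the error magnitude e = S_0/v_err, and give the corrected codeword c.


S = (6, 2, 8), error at position 1, error magnitude e = 6, c = [4, 0, 9, 5, 6].

Step 1: column multipliers v_i = (∏_{j≠i}(α_i − α_j))^{−1} mod 11.
  i = 1 (α = 4): (4−10)(4−2)(4−8)(4−1) = (−6)·2·(−4)·3 = 144 ≡ 1, so v_1 = 1^{−1} = 1 (mod 11).
  i = 2 (α = 10): (10−4)(10−2)(10−8)(10−1) = 6·8·2·9 = 864 ≡ 6, so v_2 = 6^{−1} = 2 (mod 11).
  i = 3 (α = 2): (2−4)(2−10)(2−8)(2−1) = (−2)·(−8)·(−6)·1 = −96 ≡ 3, so v_3 = 3^{−1} = 4 (mod 11).
  i = 4 (α = 8): (8−4)(8−10)(8−2)(8−1) = 4·(−2)·6·7 = −336 ≡ 5, so v_4 = 5^{−1} = 9 (mod 11).
  i = 5 (α = 1): (1−4)(1−10)(1−2)(1−8) = (−3)·(−9)·(−1)·(−7) = 189 ≡ 2, so v_5 = 2^{−1} = 6 (mod 11).
  v = [1, 2, 4, 9, 6].
Step 2: syndromes of r = [10, 0, 9, 5, 6] (all sums mod 11).
  S_0 = Σ v_i r_i = 1·10 + 2·0 + 4·9 + 9·5 + 6·6 = 127 ≡ 6.
  S_1 = Σ v_i α_i r_i = 1·4·10 + 2·10·0 + 4·2·9 + 9·8·5 + 6·1·6 = 508 ≡ 2.
  α_i^2 mod 11 = [5, 1, 4, 9, 1].
  S_2 = Σ v_i α_i^2 r_i = 1·5·10 + 2·1·0 + 4·4·9 + 9·9·5 + 6·1·6 = 635 ≡ 8.
  S = (6, 2, 8) ≠ 0, so r is not a codeword (an error is present).
Step 3: locate the error. For a single error e at position i, S_ℓ = v_i·e·α_i^ℓ, so α_err = S_1/S_0.
  S_0^{−1} = 6^{−1} = 2 (mod 11), so α_err = 2·2 = 4 ≡ 4 = α_1. Error position i = 1.
  Consistency check: S_2/S_1 = 8·6 = 48 ≡ 4 = α_err ✓ (single-error assumption holds).
Step 4: error magnitude e = S_0/v_1 = S_0·∏_{j≠1}(α_1 − α_j) = 6·1 = 6 ≡ 6 (mod 11).
Step 5: correct position 1: c_1 = r_1 − e = 10 − 6 ≡ 4 (mod 11). Hence c = [4, 0, 9, 5, 6].
  Check: interpolating c through the α_i gives m(x) = 3 + 3·x (degree < 2) with m(α_i) = c_i for every i, so c is indeed a codeword.
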